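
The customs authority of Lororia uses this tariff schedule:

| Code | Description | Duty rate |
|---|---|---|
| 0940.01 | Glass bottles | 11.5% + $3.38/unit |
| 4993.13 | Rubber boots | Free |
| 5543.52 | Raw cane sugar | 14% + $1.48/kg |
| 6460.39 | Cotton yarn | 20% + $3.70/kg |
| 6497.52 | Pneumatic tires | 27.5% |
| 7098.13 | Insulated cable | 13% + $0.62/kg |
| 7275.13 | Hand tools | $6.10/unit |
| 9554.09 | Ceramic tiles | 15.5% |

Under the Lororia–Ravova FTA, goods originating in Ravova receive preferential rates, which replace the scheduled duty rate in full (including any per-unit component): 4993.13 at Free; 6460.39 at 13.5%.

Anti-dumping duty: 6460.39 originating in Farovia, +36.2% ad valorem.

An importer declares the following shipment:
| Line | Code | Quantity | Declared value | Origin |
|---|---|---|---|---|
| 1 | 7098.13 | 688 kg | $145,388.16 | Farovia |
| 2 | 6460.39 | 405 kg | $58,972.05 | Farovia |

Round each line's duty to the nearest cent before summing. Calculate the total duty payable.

Line 1 (7098.13, Farovia, 688 kg, $145,388.16):
Base rate for 7098.13 is 13% + $0.62/kg.
Duty = $145,388.16 × 13% + 688 × $0.62 = $19,327.02.
Line 2 (6460.39, Farovia, 405 kg, $58,972.05):
Base rate for 6460.39 is 20% + $3.70/kg.
6460.39 has an FTA preferential rate, but origin Farovia is not Ravova; base rate stands.
Additional duty on 6460.39 from Farovia: +36.2%. Applied ad valorem rate: 20% + 36.2% = 56.2%.
Duty = $58,972.05 × 56.2% + 405 × $3.70 = $34,640.79.
Total = $19,327.02 + $34,640.79 = $53,967.81.

$53,967.81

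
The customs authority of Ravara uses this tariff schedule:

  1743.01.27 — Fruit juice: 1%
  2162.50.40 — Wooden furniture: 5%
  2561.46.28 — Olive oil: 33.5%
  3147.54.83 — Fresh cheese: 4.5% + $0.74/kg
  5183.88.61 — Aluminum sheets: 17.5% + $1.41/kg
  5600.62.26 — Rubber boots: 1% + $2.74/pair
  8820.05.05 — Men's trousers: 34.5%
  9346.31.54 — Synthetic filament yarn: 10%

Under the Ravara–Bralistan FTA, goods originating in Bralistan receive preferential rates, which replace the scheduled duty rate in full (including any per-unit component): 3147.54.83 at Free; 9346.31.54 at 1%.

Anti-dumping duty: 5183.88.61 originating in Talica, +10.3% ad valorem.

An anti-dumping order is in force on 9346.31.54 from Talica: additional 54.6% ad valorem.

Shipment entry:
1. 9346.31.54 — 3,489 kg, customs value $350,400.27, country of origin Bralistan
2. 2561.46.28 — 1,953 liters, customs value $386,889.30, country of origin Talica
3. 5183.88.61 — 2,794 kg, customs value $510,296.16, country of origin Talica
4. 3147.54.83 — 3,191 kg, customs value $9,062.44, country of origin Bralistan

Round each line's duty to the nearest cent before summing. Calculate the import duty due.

Line 1 (9346.31.54, Bralistan, 3,489 kg, $350,400.27):
Base rate for 9346.31.54 is 10%.
Origin Bralistan qualifies under the Ravara–Bralistan agreement and 9346.31.54 is covered: preferential rate 1% applies instead.
The additional-duty order on 9346.31.54 targets Talica, not Bralistan; it does not apply.
Duty = $350,400.27 × 1% = $3,504.00.
Line 2 (2561.46.28, Talica, 1,953 liters, $386,889.30):
Base rate for 2561.46.28 is 33.5%.
Duty = $386,889.30 × 33.5% = $129,607.92.
Line 3 (5183.88.61, Talica, 2,794 kg, $510,296.16):
Base rate for 5183.88.61 is 17.5% + $1.41/kg.
Additional duty on 5183.88.61 from Talica: +10.3%. Applied ad valorem rate: 17.5% + 10.3% = 27.8%.
Duty = $510,296.16 × 27.8% + 2,794 × $1.41 = $145,801.87.
Line 4 (3147.54.83, Bralistan, 3,191 kg, $9,062.44):
Base rate for 3147.54.83 is 4.5% + $0.74/kg.
Origin Bralistan qualifies under the Ravara–Bralistan agreement and 3147.54.83 is covered: preferential rate Free applies instead.
Duty = $9,062.44 × 0% = $0.00.
Total = $3,504.00 + $129,607.92 + $145,801.87 + $0.00 = $278,913.79.

$278,913.79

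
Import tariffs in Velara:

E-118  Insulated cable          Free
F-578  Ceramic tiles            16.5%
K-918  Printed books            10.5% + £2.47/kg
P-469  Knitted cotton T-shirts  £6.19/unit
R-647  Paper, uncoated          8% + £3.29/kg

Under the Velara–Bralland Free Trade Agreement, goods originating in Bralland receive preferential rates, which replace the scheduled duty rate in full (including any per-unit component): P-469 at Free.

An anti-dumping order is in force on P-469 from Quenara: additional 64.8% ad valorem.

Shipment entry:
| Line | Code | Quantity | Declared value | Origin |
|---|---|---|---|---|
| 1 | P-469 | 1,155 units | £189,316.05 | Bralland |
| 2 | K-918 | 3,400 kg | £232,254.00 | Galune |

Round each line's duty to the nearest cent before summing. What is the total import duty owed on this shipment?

£32,784.67

Line 1 (P-469, Bralland, 1,155 units, £189,316.05):
Base rate for P-469 is £6.19/unit.
Origin Bralland qualifies under the Velara–Bralland agreement and P-469 is covered: preferential rate Free applies instead.
The additional-duty order on P-469 targets Quenara, not Bralland; it does not apply.
Duty = £189,316.05 × 0% = £0.00.
Line 2 (K-918, Galune, 3,400 kg, £232,254.00):
Base rate for K-918 is 10.5% + £2.47/kg.
Duty = £232,254.00 × 10.5% + 3,400 × £2.47 = £32,784.67.
Total = £0.00 + £32,784.67 = £32,784.67.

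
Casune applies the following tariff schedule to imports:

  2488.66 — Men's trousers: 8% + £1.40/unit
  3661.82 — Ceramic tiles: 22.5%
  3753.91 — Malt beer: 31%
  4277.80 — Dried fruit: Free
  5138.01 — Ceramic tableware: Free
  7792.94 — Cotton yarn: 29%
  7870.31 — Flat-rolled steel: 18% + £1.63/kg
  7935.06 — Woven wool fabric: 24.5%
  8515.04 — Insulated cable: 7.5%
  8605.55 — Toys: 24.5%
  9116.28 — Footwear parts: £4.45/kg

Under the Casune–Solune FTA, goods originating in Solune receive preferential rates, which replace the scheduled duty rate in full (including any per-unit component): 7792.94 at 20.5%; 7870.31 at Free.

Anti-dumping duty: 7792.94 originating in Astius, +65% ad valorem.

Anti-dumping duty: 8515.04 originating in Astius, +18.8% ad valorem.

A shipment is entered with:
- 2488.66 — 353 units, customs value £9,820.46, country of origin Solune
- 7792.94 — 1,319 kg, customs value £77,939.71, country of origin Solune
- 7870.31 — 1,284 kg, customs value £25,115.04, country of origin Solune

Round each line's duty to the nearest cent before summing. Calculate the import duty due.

£17,257.48

Line 1 (2488.66, Solune, 353 units, £9,820.46):
Base rate for 2488.66 is 8% + £1.40/unit.
Origin Solune is the FTA partner but 2488.66 is not on the preference list; base rate stands.
Duty = £9,820.46 × 8% + 353 × £1.40 = £1,279.84.
Line 2 (7792.94, Solune, 1,319 kg, £77,939.71):
Base rate for 7792.94 is 29%.
Origin Solune qualifies under the Casune–Solune agreement and 7792.94 is covered: preferential rate 20.5% applies instead.
The additional-duty order on 7792.94 targets Astius, not Solune; it does not apply.
Duty = £77,939.71 × 20.5% = £15,977.64.
Line 3 (7870.31, Solune, 1,284 kg, £25,115.04):
Base rate for 7870.31 is 18% + £1.63/kg.
Origin Solune qualifies under the Casune–Solune agreement and 7870.31 is covered: preferential rate Free applies instead.
Duty = £25,115.04 × 0% = £0.00.
Total = £1,279.84 + £15,977.64 + £0.00 = £17,257.48.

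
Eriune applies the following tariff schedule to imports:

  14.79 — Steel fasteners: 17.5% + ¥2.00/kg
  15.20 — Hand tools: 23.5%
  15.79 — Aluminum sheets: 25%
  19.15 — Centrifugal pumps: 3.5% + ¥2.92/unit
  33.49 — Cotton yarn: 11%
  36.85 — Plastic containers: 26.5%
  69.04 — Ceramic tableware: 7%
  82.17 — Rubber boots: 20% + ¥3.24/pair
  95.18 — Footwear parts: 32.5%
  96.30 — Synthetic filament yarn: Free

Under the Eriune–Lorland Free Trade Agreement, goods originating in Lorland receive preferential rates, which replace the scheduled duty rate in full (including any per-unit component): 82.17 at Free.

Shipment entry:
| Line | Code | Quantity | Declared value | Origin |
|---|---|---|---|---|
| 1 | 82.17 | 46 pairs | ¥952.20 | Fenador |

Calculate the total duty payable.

Line 1 (82.17, Fenador, 46 pairs, ¥952.20):
Base rate for 82.17 is 20% + ¥3.24/pair.
82.17 has an FTA preferential rate, but origin Fenador is not Lorland; base rate stands.
Duty = ¥952.20 × 20% + 46 × ¥3.24 = ¥339.48.

¥339.48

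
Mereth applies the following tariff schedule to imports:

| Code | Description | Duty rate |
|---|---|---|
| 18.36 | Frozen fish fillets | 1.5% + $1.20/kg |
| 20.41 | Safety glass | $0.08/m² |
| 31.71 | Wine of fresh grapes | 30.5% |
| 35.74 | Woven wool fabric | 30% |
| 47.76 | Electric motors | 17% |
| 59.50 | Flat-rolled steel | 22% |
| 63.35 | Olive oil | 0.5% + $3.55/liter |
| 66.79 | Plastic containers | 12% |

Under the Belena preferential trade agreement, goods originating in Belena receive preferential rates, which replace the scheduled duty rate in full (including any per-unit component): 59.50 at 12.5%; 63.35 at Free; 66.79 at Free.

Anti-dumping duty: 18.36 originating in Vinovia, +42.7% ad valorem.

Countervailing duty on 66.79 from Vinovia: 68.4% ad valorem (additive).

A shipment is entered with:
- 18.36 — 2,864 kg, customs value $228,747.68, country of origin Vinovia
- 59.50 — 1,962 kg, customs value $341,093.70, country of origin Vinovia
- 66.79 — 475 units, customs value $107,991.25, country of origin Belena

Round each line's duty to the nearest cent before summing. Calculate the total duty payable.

$179,583.88

Line 1 (18.36, Vinovia, 2,864 kg, $228,747.68):
Base rate for 18.36 is 1.5% + $1.20/kg.
Additional duty on 18.36 from Vinovia: +42.7%. Applied ad valorem rate: 1.5% + 42.7% = 44.2%.
Duty = $228,747.68 × 44.2% + 2,864 × $1.20 = $104,543.27.
Line 2 (59.50, Vinovia, 1,962 kg, $341,093.70):
Base rate for 59.50 is 22%.
59.50 has an FTA preferential rate, but origin Vinovia is not Belena; base rate stands.
Duty = $341,093.70 × 22% = $75,040.61.
Line 3 (66.79, Belena, 475 units, $107,991.25):
Base rate for 66.79 is 12%.
Origin Belena qualifies under the Mereth–Belena agreement and 66.79 is covered: preferential rate Free applies instead.
The additional-duty order on 66.79 targets Vinovia, not Belena; it does not apply.
Duty = $107,991.25 × 0% = $0.00.
Total = $104,543.27 + $75,040.61 + $0.00 = $179,583.88.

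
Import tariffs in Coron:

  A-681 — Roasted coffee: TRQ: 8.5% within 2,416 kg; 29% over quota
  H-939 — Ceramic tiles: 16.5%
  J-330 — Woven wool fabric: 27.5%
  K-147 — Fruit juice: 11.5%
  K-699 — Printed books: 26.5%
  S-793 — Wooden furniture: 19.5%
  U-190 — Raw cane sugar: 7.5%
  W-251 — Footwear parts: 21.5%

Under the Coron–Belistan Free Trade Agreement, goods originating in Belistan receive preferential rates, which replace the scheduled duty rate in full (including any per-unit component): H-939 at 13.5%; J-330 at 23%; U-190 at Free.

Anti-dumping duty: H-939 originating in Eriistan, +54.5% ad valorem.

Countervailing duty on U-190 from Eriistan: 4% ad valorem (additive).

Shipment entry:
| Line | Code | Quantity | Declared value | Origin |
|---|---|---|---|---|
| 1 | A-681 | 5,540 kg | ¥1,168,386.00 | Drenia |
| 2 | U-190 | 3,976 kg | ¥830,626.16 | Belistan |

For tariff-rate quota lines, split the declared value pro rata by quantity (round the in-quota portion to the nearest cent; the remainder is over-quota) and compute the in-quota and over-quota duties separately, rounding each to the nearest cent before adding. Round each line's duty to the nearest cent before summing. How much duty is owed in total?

¥234,377.38

Line 1 (A-681, Drenia, 5,540 kg, ¥1,168,386.00):
Code A-681 is under a tariff-rate quota (threshold 2,416 kg). In-quota: 2,416 kg at 8.5%; over-quota: 3,124 kg at 29%.
Pro-rata value split: in-quota = ¥1,168,386.00 × 2,416/5,540 = ¥509,534.40; over-quota = ¥1,168,386.00 − ¥509,534.40 = ¥658,851.60.
In-quota duty = ¥509,534.40 × 8.5% = ¥43,310.42. Over-quota duty = ¥658,851.60 × 29% = ¥191,066.96.
Line duty = ¥43,310.42 + ¥191,066.96 = ¥234,377.38.
Line 2 (U-190, Belistan, 3,976 kg, ¥830,626.16):
Base rate for U-190 is 7.5%.
Origin Belistan qualifies under the Coron–Belistan agreement and U-190 is covered: preferential rate Free applies instead.
The additional-duty order on U-190 targets Eriistan, not Belistan; it does not apply.
Duty = ¥830,626.16 × 0% = ¥0.00.
Total = ¥234,377.38 + ¥0.00 = ¥234,377.38.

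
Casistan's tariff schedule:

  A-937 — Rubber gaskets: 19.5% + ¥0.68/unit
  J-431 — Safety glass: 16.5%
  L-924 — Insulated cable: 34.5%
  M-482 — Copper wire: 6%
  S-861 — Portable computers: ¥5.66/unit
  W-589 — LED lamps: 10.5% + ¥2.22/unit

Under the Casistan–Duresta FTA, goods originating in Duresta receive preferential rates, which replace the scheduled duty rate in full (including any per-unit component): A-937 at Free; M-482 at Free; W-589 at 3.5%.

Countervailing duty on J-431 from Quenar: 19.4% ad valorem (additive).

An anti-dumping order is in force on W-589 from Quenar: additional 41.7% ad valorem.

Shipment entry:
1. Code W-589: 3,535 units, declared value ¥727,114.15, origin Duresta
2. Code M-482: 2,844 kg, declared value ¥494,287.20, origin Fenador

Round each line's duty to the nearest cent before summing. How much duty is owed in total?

Line 1 (W-589, Duresta, 3,535 units, ¥727,114.15):
Base rate for W-589 is 10.5% + ¥2.22/unit.
Origin Duresta qualifies under the Casistan–Duresta agreement and W-589 is covered: preferential rate 3.5% applies instead.
The additional-duty order on W-589 targets Quenar, not Duresta; it does not apply.
Duty = ¥727,114.15 × 3.5% = ¥25,449.00.
Line 2 (M-482, Fenador, 2,844 kg, ¥494,287.20):
Base rate for M-482 is 6%.
M-482 has an FTA preferential rate, but origin Fenador is not Duresta; base rate stands.
Duty = ¥494,287.20 × 6% = ¥29,657.23.
Total = ¥25,449.00 + ¥29,657.23 = ¥55,106.23.

¥55,106.23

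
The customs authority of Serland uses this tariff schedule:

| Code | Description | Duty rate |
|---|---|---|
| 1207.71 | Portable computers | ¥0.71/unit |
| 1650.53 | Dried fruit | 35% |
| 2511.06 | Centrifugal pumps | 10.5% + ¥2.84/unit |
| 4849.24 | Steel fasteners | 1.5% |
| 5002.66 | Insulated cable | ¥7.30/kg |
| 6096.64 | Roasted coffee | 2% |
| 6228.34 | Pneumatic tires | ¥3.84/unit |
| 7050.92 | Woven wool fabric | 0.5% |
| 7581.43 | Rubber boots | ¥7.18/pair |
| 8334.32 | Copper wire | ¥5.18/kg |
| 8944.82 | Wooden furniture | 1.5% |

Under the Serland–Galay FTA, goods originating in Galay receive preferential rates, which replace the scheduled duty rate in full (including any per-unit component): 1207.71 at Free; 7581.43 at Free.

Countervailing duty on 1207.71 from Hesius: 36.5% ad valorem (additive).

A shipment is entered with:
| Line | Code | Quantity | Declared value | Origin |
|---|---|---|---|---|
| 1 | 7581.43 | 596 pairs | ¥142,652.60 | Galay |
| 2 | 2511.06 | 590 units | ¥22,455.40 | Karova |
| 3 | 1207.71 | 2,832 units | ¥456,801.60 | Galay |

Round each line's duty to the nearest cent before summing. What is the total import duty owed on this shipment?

¥4,033.42

Line 1 (7581.43, Galay, 596 pairs, ¥142,652.60):
Base rate for 7581.43 is ¥7.18/pair.
Origin Galay qualifies under the Serland–Galay agreement and 7581.43 is covered: preferential rate Free applies instead.
Duty = ¥142,652.60 × 0% = ¥0.00.
Line 2 (2511.06, Karova, 590 units, ¥22,455.40):
Base rate for 2511.06 is 10.5% + ¥2.84/unit.
Duty = ¥22,455.40 × 10.5% + 590 × ¥2.84 = ¥4,033.42.
Line 3 (1207.71, Galay, 2,832 units, ¥456,801.60):
Base rate for 1207.71 is ¥0.71/unit.
Origin Galay qualifies under the Serland–Galay agreement and 1207.71 is covered: preferential rate Free applies instead.
The additional-duty order on 1207.71 targets Hesius, not Galay; it does not apply.
Duty = ¥456,801.60 × 0% = ¥0.00.
Total = ¥0.00 + ¥4,033.42 + ¥0.00 = ¥4,033.42.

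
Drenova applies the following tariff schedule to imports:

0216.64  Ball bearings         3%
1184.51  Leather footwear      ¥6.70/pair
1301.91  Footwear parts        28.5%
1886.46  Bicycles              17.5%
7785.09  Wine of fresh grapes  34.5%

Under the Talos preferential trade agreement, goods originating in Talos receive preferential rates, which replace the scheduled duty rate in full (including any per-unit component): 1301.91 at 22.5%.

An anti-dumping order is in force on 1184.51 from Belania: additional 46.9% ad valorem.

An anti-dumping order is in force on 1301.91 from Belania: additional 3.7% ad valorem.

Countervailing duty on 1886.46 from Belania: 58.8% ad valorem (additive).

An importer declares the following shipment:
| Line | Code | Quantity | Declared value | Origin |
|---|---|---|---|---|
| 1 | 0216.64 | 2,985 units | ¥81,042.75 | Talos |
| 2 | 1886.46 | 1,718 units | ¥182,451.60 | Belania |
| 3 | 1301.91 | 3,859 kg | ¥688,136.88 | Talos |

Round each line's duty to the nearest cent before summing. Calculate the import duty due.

Line 1 (0216.64, Talos, 2,985 units, ¥81,042.75):
Base rate for 0216.64 is 3%.
Origin Talos is the FTA partner but 0216.64 is not on the preference list; base rate stands.
Duty = ¥81,042.75 × 3% = ¥2,431.28.
Line 2 (1886.46, Belania, 1,718 units, ¥182,451.60):
Base rate for 1886.46 is 17.5%.
Additional duty on 1886.46 from Belania: +58.8%. Applied ad valorem rate: 17.5% + 58.8% = 76.3%.
Duty = ¥182,451.60 × 76.3% = ¥139,210.57.
Line 3 (1301.91, Talos, 3,859 kg, ¥688,136.88):
Base rate for 1301.91 is 28.5%.
Origin Talos qualifies under the Drenova–Talos agreement and 1301.91 is covered: preferential rate 22.5% applies instead.
The additional-duty order on 1301.91 targets Belania, not Talos; it does not apply.
Duty = ¥688,136.88 × 22.5% = ¥154,830.80.
Total = ¥2,431.28 + ¥139,210.57 + ¥154,830.80 = ¥296,472.65.

¥296,472.65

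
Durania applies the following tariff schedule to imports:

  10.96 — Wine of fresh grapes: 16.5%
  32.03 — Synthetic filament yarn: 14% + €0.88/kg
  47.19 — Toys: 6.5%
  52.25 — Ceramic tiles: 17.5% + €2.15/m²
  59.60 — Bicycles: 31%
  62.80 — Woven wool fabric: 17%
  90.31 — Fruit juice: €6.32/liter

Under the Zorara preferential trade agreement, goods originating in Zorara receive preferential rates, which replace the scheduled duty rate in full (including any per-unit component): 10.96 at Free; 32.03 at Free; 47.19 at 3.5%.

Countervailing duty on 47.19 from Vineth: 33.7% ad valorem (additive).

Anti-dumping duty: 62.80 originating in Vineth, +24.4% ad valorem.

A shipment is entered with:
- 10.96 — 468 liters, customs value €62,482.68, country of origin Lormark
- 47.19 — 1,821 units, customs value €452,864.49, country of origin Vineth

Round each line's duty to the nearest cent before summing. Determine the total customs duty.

Line 1 (10.96, Lormark, 468 liters, €62,482.68):
Base rate for 10.96 is 16.5%.
10.96 has an FTA preferential rate, but origin Lormark is not Zorara; base rate stands.
Duty = €62,482.68 × 16.5% = €10,309.64.
Line 2 (47.19, Vineth, 1,821 units, €452,864.49):
Base rate for 47.19 is 6.5%.
47.19 has an FTA preferential rate, but origin Vineth is not Zorara; base rate stands.
Additional duty on 47.19 from Vineth: +33.7%. Applied ad valorem rate: 6.5% + 33.7% = 40.2%.
Duty = €452,864.49 × 40.2% = €182,051.52.
Total = €10,309.64 + €182,051.52 = €192,361.16.

€192,361.16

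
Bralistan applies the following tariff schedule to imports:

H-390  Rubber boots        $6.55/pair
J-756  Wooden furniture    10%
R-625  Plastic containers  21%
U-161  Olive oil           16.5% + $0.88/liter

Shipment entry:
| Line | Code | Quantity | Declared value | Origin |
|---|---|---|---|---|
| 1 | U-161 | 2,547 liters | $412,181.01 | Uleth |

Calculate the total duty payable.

$70,251.23

Line 1 (U-161, Uleth, 2,547 liters, $412,181.01):
Base rate for U-161 is 16.5% + $0.88/liter.
Duty = $412,181.01 × 16.5% + 2,547 × $0.88 = $70,251.23.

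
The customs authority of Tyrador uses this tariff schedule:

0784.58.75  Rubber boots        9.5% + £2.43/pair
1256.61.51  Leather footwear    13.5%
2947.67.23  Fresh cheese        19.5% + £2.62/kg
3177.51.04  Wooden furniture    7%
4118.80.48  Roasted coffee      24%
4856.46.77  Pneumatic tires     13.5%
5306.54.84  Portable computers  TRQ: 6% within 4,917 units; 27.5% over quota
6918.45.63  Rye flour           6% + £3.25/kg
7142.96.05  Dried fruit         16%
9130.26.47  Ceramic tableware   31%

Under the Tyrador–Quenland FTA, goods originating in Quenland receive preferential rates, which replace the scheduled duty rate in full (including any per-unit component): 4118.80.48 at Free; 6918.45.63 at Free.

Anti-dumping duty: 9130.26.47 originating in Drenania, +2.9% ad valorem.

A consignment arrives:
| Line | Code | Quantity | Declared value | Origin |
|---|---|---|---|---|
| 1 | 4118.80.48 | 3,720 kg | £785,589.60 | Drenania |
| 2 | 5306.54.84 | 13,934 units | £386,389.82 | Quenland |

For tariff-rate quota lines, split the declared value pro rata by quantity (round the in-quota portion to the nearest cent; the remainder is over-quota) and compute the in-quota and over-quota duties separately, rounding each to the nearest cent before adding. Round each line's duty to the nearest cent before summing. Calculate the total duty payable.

£265,483.79

Line 1 (4118.80.48, Drenania, 3,720 kg, £785,589.60):
Base rate for 4118.80.48 is 24%.
4118.80.48 has an FTA preferential rate, but origin Drenania is not Quenland; base rate stands.
Duty = £785,589.60 × 24% = £188,541.50.
Line 2 (5306.54.84, Quenland, 13,934 units, £386,389.82):
Code 5306.54.84 is under a tariff-rate quota (threshold 4,917 units). In-quota: 4,917 units at 6%; over-quota: 9,017 units at 27.5%.
Pro-rata value split: in-quota = £386,389.82 × 4,917/13,934 = £136,348.41; over-quota = £386,389.82 − £136,348.41 = £250,041.41.
In-quota duty = £136,348.41 × 6% = £8,180.90. Over-quota duty = £250,041.41 × 27.5% = £68,761.39.
Line duty = £8,180.90 + £68,761.39 = £76,942.29.
Total = £188,541.50 + £76,942.29 = £265,483.79.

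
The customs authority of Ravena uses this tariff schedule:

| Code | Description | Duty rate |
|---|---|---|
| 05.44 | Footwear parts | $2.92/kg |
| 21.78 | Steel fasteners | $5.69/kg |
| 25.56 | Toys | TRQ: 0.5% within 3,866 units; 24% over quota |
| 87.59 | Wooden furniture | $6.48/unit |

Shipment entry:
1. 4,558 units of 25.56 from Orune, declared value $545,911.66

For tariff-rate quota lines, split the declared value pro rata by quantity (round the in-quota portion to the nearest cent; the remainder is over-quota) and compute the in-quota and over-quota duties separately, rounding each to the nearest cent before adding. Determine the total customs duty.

Line 1 (25.56, Orune, 4,558 units, $545,911.66):
Code 25.56 is under a tariff-rate quota (threshold 3,866 units). In-quota: 3,866 units at 0.5%; over-quota: 692 units at 24%.
Pro-rata value split: in-quota = $545,911.66 × 3,866/4,558 = $463,030.82; over-quota = $545,911.66 − $463,030.82 = $82,880.84.
In-quota duty = $463,030.82 × 0.5% = $2,315.15. Over-quota duty = $82,880.84 × 24% = $19,891.40.
Line duty = $2,315.15 + $19,891.40 = $22,206.55.

$22,206.55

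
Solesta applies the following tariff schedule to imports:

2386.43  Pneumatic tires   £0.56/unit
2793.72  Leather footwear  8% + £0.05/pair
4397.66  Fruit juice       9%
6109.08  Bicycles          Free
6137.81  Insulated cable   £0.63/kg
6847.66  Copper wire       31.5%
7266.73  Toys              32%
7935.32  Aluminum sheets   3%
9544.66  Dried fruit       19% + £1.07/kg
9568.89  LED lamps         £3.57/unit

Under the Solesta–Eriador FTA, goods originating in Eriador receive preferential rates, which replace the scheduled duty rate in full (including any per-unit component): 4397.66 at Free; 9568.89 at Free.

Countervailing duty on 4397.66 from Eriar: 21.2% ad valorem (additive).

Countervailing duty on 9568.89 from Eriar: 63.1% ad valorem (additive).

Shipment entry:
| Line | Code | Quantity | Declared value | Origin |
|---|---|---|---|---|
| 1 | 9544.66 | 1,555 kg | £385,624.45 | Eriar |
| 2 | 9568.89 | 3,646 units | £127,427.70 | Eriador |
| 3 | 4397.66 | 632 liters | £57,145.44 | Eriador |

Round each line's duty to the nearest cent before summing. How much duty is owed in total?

£74,932.50

Line 1 (9544.66, Eriar, 1,555 kg, £385,624.45):
Base rate for 9544.66 is 19% + £1.07/kg.
Duty = £385,624.45 × 19% + 1,555 × £1.07 = £74,932.50.
Line 2 (9568.89, Eriador, 3,646 units, £127,427.70):
Base rate for 9568.89 is £3.57/unit.
Origin Eriador qualifies under the Solesta–Eriador agreement and 9568.89 is covered: preferential rate Free applies instead.
The additional-duty order on 9568.89 targets Eriar, not Eriador; it does not apply.
Duty = £127,427.70 × 0% = £0.00.
Line 3 (4397.66, Eriador, 632 liters, £57,145.44):
Base rate for 4397.66 is 9%.
Origin Eriador qualifies under the Solesta–Eriador agreement and 4397.66 is covered: preferential rate Free applies instead.
The additional-duty order on 4397.66 targets Eriar, not Eriador; it does not apply.
Duty = £57,145.44 × 0% = £0.00.
Total = £74,932.50 + £0.00 + £0.00 = £74,932.50.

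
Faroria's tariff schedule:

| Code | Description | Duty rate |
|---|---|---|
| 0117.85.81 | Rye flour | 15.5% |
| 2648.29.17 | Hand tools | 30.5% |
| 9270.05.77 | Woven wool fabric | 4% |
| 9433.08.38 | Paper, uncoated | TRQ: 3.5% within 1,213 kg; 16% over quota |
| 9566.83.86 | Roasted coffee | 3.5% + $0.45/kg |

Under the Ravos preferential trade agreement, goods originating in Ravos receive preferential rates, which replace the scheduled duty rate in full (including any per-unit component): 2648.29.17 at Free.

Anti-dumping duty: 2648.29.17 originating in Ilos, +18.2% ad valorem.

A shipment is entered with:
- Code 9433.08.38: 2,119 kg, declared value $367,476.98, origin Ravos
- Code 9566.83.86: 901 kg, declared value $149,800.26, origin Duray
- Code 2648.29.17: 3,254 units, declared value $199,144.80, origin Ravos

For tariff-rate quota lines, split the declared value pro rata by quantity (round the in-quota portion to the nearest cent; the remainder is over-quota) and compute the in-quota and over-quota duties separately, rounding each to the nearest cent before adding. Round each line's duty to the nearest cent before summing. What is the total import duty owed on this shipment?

$38,149.97

Line 1 (9433.08.38, Ravos, 2,119 kg, $367,476.98):
Code 9433.08.38 is under a tariff-rate quota (threshold 1,213 kg). In-quota: 1,213 kg at 3.5%; over-quota: 906 kg at 16%.
Pro-rata value split: in-quota = $367,476.98 × 1,213/2,119 = $210,358.46; over-quota = $367,476.98 − $210,358.46 = $157,118.52.
In-quota duty = $210,358.46 × 3.5% = $7,362.55. Over-quota duty = $157,118.52 × 16% = $25,138.96.
Line duty = $7,362.55 + $25,138.96 = $32,501.51.
Line 2 (9566.83.86, Duray, 901 kg, $149,800.26):
Base rate for 9566.83.86 is 3.5% + $0.45/kg.
Duty = $149,800.26 × 3.5% + 901 × $0.45 = $5,648.46.
Line 3 (2648.29.17, Ravos, 3,254 units, $199,144.80):
Base rate for 2648.29.17 is 30.5%.
Origin Ravos qualifies under the Faroria–Ravos agreement and 2648.29.17 is covered: preferential rate Free applies instead.
The additional-duty order on 2648.29.17 targets Ilos, not Ravos; it does not apply.
Duty = $199,144.80 × 0% = $0.00.
Total = $32,501.51 + $5,648.46 + $0.00 = $38,149.97.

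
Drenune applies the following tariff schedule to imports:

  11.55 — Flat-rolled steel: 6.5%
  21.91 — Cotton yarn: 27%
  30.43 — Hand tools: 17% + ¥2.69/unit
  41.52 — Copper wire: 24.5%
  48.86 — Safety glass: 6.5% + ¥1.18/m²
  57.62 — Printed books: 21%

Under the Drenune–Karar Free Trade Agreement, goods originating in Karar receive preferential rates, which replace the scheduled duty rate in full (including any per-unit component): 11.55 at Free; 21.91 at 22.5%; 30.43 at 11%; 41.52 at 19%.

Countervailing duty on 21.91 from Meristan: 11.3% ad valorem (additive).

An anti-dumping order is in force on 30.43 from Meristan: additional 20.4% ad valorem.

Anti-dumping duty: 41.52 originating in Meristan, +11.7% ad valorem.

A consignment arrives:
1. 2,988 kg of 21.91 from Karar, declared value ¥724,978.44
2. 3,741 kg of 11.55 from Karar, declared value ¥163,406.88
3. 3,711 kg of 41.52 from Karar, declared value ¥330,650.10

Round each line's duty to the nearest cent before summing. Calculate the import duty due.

¥225,943.67

Line 1 (21.91, Karar, 2,988 kg, ¥724,978.44):
Base rate for 21.91 is 27%.
Origin Karar qualifies under the Drenune–Karar agreement and 21.91 is covered: preferential rate 22.5% applies instead.
The additional-duty order on 21.91 targets Meristan, not Karar; it does not apply.
Duty = ¥724,978.44 × 22.5% = ¥163,120.15.
Line 2 (11.55, Karar, 3,741 kg, ¥163,406.88):
Base rate for 11.55 is 6.5%.
Origin Karar qualifies under the Drenune–Karar agreement and 11.55 is covered: preferential rate Free applies instead.
Duty = ¥163,406.88 × 0% = ¥0.00.
Line 3 (41.52, Karar, 3,711 kg, ¥330,650.10):
Base rate for 41.52 is 24.5%.
Origin Karar qualifies under the Drenune–Karar agreement and 41.52 is covered: preferential rate 19% applies instead.
The additional-duty order on 41.52 targets Meristan, not Karar; it does not apply.
Duty = ¥330,650.10 × 19% = ¥62,823.52.
Total = ¥163,120.15 + ¥0.00 + ¥62,823.52 = ¥225,943.67.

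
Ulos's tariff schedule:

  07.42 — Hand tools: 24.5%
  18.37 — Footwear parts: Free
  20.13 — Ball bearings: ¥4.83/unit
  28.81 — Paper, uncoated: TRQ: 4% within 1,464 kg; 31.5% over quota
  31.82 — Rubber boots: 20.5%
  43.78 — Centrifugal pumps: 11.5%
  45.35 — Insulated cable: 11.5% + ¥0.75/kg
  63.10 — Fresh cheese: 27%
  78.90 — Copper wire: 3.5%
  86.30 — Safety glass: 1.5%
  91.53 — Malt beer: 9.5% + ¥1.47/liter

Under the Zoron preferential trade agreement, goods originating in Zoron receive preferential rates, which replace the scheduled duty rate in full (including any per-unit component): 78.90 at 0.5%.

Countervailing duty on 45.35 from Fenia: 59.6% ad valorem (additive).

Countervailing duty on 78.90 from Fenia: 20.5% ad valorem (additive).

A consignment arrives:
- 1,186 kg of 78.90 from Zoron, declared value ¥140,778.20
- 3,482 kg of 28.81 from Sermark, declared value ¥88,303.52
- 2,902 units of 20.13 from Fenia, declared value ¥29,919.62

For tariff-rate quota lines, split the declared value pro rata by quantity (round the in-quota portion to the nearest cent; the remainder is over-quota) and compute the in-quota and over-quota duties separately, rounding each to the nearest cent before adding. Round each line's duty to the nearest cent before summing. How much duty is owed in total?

¥32,326.22

Line 1 (78.90, Zoron, 1,186 kg, ¥140,778.20):
Base rate for 78.90 is 3.5%.
Origin Zoron qualifies under the Ulos–Zoron agreement and 78.90 is covered: preferential rate 0.5% applies instead.
The additional-duty order on 78.90 targets Fenia, not Zoron; it does not apply.
Duty = ¥140,778.20 × 0.5% = ¥703.89.
Line 2 (28.81, Sermark, 3,482 kg, ¥88,303.52):
Code 28.81 is under a tariff-rate quota (threshold 1,464 kg). In-quota: 1,464 kg at 4%; over-quota: 2,018 kg at 31.5%.
Pro-rata value split: in-quota = ¥88,303.52 × 1,464/3,482 = ¥37,127.04; over-quota = ¥88,303.52 − ¥37,127.04 = ¥51,176.48.
In-quota duty = ¥37,127.04 × 4% = ¥1,485.08. Over-quota duty = ¥51,176.48 × 31.5% = ¥16,120.59.
Line duty = ¥1,485.08 + ¥16,120.59 = ¥17,605.67.
Line 3 (20.13, Fenia, 2,902 units, ¥29,919.62):
Base rate for 20.13 is ¥4.83/unit.
Duty = 2,902 × ¥4.83 = ¥14,016.66.
Total = ¥703.89 + ¥17,605.67 + ¥14,016.66 = ¥32,326.22.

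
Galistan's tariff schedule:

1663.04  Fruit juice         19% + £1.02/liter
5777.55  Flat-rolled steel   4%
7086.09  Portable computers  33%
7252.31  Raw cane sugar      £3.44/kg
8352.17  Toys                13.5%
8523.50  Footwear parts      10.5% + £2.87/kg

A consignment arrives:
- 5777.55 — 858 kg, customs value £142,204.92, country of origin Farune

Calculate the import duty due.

£5,688.20

Line 1 (5777.55, Farune, 858 kg, £142,204.92):
Base rate for 5777.55 is 4%.
Duty = £142,204.92 × 4% = £5,688.20.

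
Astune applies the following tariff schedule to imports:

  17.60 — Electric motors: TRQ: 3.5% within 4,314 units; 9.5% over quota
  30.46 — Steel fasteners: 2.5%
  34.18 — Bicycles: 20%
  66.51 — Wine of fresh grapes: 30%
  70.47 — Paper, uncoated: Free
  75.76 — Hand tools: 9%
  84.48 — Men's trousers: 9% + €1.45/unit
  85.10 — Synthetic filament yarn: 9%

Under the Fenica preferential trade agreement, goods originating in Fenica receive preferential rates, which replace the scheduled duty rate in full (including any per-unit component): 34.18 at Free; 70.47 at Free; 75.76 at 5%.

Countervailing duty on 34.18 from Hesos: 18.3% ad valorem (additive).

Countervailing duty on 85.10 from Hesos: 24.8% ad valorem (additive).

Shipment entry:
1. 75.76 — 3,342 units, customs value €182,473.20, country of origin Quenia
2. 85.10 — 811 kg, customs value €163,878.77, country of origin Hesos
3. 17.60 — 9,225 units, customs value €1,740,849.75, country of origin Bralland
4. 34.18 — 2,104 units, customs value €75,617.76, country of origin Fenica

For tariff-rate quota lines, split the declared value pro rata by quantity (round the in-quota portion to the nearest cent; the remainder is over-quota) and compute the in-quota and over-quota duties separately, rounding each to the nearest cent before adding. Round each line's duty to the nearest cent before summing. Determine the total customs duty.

€188,348.64

Line 1 (75.76, Quenia, 3,342 units, €182,473.20):
Base rate for 75.76 is 9%.
75.76 has an FTA preferential rate, but origin Quenia is not Fenica; base rate stands.
Duty = €182,473.20 × 9% = €16,422.59.
Line 2 (85.10, Hesos, 811 kg, €163,878.77):
Base rate for 85.10 is 9%.
Additional duty on 85.10 from Hesos: +24.8%. Applied ad valorem rate: 9% + 24.8% = 33.8%.
Duty = €163,878.77 × 33.8% = €55,391.02.
Line 3 (17.60, Bralland, 9,225 units, €1,740,849.75):
Code 17.60 is under a tariff-rate quota (threshold 4,314 units). In-quota: 4,314 units at 3.5%; over-quota: 4,911 units at 9.5%.
Pro-rata value split: in-quota = €1,740,849.75 × 4,314/9,225 = €814,094.94; over-quota = €1,740,849.75 − €814,094.94 = €926,754.81.
In-quota duty = €814,094.94 × 3.5% = €28,493.32. Over-quota duty = €926,754.81 × 9.5% = €88,041.71.
Line duty = €28,493.32 + €88,041.71 = €116,535.03.
Line 4 (34.18, Fenica, 2,104 units, €75,617.76):
Base rate for 34.18 is 20%.
Origin Fenica qualifies under the Astune–Fenica agreement and 34.18 is covered: preferential rate Free applies instead.
The additional-duty order on 34.18 targets Hesos, not Fenica; it does not apply.
Duty = €75,617.76 × 0% = €0.00.
Total = €16,422.59 + €55,391.02 + €116,535.03 + €0.00 = €188,348.64.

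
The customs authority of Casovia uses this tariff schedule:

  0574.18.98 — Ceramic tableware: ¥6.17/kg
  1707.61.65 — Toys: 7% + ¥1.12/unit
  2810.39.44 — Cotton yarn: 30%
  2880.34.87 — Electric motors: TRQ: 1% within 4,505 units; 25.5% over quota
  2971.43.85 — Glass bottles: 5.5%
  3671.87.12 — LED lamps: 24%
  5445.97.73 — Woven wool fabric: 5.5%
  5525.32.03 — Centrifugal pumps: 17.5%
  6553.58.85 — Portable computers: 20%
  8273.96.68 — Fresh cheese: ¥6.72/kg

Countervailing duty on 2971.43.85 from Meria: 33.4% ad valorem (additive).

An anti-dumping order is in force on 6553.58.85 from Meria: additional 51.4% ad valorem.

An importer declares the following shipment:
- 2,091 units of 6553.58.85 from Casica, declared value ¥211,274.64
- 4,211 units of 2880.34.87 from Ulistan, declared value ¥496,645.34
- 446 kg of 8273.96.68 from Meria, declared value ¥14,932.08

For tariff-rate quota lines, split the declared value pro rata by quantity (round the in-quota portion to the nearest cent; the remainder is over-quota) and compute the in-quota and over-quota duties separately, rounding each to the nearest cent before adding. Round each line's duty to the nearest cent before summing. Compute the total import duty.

Line 1 (6553.58.85, Casica, 2,091 units, ¥211,274.64):
Base rate for 6553.58.85 is 20%.
The additional-duty order on 6553.58.85 targets Meria, not Casica; it does not apply.
Duty = ¥211,274.64 × 20% = ¥42,254.93.
Line 2 (2880.34.87, Ulistan, 4,211 units, ¥496,645.34):
Code 2880.34.87 is under a tariff-rate quota (threshold 4,505 units). Quantity 4,211 units is within the quota, so the in-quota rate 1% applies to the full value.
Duty = ¥496,645.34 × 1% = ¥4,966.45.
Line 3 (8273.96.68, Meria, 446 kg, ¥14,932.08):
Base rate for 8273.96.68 is ¥6.72/kg.
Duty = 446 × ¥6.72 = ¥2,997.12.
Total = ¥42,254.93 + ¥4,966.45 + ¥2,997.12 = ¥50,218.50.

¥50,218.50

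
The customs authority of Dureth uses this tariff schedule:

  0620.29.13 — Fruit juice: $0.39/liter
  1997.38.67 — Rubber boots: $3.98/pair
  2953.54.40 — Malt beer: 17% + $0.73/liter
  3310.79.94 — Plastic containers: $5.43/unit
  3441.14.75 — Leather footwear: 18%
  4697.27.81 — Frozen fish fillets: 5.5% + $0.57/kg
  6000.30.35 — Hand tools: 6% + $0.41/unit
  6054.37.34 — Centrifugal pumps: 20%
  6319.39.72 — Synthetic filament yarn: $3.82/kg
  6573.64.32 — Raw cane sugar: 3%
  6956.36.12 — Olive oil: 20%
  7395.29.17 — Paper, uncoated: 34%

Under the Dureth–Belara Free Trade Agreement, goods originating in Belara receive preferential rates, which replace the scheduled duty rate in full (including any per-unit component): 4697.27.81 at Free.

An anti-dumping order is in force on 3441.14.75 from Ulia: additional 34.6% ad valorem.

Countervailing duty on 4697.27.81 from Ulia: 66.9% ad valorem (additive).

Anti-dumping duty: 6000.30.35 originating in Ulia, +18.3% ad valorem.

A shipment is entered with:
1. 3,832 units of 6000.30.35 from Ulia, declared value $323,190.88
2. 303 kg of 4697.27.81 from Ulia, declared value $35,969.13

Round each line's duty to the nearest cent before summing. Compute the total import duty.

Line 1 (6000.30.35, Ulia, 3,832 units, $323,190.88):
Base rate for 6000.30.35 is 6% + $0.41/unit.
Additional duty on 6000.30.35 from Ulia: +18.3%. Applied ad valorem rate: 6% + 18.3% = 24.3%.
Duty = $323,190.88 × 24.3% + 3,832 × $0.41 = $80,106.50.
Line 2 (4697.27.81, Ulia, 303 kg, $35,969.13):
Base rate for 4697.27.81 is 5.5% + $0.57/kg.
4697.27.81 has an FTA preferential rate, but origin Ulia is not Belara; base rate stands.
Additional duty on 4697.27.81 from Ulia: +66.9%. Applied ad valorem rate: 5.5% + 66.9% = 72.4%.
Duty = $35,969.13 × 72.4% + 303 × $0.57 = $26,214.36.
Total = $80,106.50 + $26,214.36 = $106,320.86.

$106,320.86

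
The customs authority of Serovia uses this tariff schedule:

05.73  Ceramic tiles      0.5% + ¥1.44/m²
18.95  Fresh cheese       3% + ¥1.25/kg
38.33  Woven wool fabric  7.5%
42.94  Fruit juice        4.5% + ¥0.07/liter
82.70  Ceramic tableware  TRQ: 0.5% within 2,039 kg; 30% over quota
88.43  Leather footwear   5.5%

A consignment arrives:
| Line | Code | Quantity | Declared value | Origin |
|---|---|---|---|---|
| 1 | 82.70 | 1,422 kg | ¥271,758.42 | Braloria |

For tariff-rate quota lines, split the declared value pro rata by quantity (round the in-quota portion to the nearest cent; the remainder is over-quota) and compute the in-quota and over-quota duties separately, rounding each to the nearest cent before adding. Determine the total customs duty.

¥1,358.79

Line 1 (82.70, Braloria, 1,422 kg, ¥271,758.42):
Code 82.70 is under a tariff-rate quota (threshold 2,039 kg). Quantity 1,422 kg is within the quota, so the in-quota rate 0.5% applies to the full value.
Duty = ¥271,758.42 × 0.5% = ¥1,358.79.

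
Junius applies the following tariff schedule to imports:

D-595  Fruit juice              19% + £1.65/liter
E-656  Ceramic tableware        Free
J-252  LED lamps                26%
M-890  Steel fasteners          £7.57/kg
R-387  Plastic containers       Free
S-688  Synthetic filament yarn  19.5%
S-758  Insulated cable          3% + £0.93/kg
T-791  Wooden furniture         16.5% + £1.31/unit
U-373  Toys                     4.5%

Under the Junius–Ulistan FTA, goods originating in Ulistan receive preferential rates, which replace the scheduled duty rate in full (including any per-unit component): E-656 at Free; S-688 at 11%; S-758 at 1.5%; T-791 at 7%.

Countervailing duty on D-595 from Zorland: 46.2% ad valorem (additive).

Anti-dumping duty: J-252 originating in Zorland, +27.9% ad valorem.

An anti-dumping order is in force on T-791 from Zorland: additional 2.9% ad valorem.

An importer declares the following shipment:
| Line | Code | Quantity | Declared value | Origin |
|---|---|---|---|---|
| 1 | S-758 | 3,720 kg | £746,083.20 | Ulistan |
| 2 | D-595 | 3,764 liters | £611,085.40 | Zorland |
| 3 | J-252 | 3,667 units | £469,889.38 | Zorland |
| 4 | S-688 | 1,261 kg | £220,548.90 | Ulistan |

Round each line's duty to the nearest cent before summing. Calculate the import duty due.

£693,360.29

Line 1 (S-758, Ulistan, 3,720 kg, £746,083.20):
Base rate for S-758 is 3% + £0.93/kg.
Origin Ulistan qualifies under the Junius–Ulistan agreement and S-758 is covered: preferential rate 1.5% applies instead.
Duty = £746,083.20 × 1.5% = £11,191.25.
Line 2 (D-595, Zorland, 3,764 liters, £611,085.40):
Base rate for D-595 is 19% + £1.65/liter.
Additional duty on D-595 from Zorland: +46.2%. Applied ad valorem rate: 19% + 46.2% = 65.2%.
Duty = £611,085.40 × 65.2% + 3,764 × £1.65 = £404,638.28.
Line 3 (J-252, Zorland, 3,667 units, £469,889.38):
Base rate for J-252 is 26%.
Additional duty on J-252 from Zorland: +27.9%. Applied ad valorem rate: 26% + 27.9% = 53.9%.
Duty = £469,889.38 × 53.9% = £253,270.38.
Line 4 (S-688, Ulistan, 1,261 kg, £220,548.90):
Base rate for S-688 is 19.5%.
Origin Ulistan qualifies under the Junius–Ulistan agreement and S-688 is covered: preferential rate 11% applies instead.
Duty = £220,548.90 × 11% = £24,260.38.
Total = £11,191.25 + £404,638.28 + £253,270.38 + £24,260.38 = £693,360.29.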